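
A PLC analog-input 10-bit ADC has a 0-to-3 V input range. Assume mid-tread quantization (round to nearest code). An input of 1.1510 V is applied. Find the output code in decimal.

code 393

LSB = 3 V / 1024 = 2.930 mV.
Input sits at 392.875 steps above V_low.
So the output code is 393.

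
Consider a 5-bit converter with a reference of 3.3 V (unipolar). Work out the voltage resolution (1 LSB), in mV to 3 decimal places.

Full-scale span = 3.3 V.
LSB = 3.3 / 2^5 = 3.3 / 32 = 0.103125 V = 103.125 mV.

103.125 mV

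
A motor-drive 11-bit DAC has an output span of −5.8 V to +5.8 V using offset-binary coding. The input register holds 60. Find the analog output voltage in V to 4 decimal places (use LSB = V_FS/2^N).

-5.4602 V

LSB = 11.6 V / 2^11 = 5.664 mV.
V_out = (−5.8) + 60 × 0.00566406 V = -5.46016 V.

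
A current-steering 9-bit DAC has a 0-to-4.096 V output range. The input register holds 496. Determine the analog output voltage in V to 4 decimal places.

LSB = 4.096 V / 2^9 = 8.000 mV.
V_out = 0 + 496 × 0.008 V = 3.968 V.

3.9680 V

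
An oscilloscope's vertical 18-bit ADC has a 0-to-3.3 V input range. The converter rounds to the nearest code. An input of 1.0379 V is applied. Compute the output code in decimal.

code 82448

LSB = 3.3 V / 262144 = 12.59 µV.
(1.0379 − 0) / 1.25885e-05 = 82448.260 LSBs.
round(82448.260) = 82448.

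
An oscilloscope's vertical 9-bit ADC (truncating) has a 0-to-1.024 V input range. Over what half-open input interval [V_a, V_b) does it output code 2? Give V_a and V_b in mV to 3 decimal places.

[4.000 mV, 6.000 mV)

LSB = 1.024/2^9 = 2.000 mV.
V_a = V_low + 2·LSB = 0.004 V; V_b = V_low + 3·LSB = 0.006 V.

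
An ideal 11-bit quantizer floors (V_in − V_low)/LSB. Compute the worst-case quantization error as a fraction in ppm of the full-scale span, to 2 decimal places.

Truncating → worst-case error = 1 LSB = V_FS/2^11, so 1e+06/2048 = 488.281 ppm of full scale.

488.28 ppm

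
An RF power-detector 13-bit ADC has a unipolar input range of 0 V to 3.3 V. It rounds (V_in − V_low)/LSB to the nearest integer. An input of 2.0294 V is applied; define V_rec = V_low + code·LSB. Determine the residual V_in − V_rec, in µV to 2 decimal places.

-67.77 µV

Step size: 3.3 V ÷ 2^13 = 402.83 µV.
(V_in − V_low)/LSB = (2.0294 − 0)/0.000402832 = 5037.8318 → code 5038 (round).
V_rec = 0 + 5038·0.000402832 = 2.0294678 V.
V_in − V_rec = -6.77734e-05 V = -67.77 µV.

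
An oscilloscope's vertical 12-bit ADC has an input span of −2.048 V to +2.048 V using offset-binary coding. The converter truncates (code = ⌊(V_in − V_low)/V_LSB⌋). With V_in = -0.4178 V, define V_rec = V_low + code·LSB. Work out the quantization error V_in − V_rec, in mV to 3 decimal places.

Step size: 4.096 V ÷ 2^12 = 1.000 mV.
(V_in − V_low)/LSB = (-0.4178 − (−2.048))/0.001 = 1630.2000 → code 1630 (floor).
V_rec = (−2.048) + 1630·0.001 = -0.418 V.
Difference: 0.0002 V → 0.200 mV.

0.200 mV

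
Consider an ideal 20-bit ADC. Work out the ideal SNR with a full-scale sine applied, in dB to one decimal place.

122.2 dB

SNR ≈ 6.02·N + 1.76 dB = 6.02·20 + 1.76 = 122.16 dB.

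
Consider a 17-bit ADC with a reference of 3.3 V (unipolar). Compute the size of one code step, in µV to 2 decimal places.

25.18 µV

Full-scale span = 3.3 V.
LSB = 3.3 / 2^17 = 3.3 / 131072 = 2.5177e-05 V = 25.18 µV.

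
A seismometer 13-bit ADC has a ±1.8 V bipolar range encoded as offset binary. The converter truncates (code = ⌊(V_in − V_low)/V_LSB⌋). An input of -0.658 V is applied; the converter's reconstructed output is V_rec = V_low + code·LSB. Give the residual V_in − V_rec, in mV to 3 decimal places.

0.301 mV

LSB = 3.6/2^13 = 439.45 µV.
(-0.658 − (−1.8))/0.000439453 = 2598.6844; ⌊·⌋ gives code 2598.
Code 2598 maps back to (−1.8) + 2598×0.000439453 V = -0.65830078 V.
V_in − V_rec = 0.000300781 V = 0.301 mV.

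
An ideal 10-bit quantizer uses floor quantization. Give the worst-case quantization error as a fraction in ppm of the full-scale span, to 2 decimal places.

976.56 ppm

Truncating → worst-case error = 1 LSB = V_FS/2^10, so 1e+06/1024 = 976.562 ppm of full scale.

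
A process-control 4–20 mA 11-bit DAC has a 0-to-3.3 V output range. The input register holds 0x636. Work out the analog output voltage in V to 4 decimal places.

LSB = 3.3 V / 2^11 = 1.611 mV.
Code 0x636 = 1590 decimal.
V_out = 0 + 1590 × 0.00161133 V = 2.56201 V.

2.5620 V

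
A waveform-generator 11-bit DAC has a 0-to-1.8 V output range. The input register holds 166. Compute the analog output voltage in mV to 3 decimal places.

LSB = 1.8 V / 2^11 = 0.879 mV.
V_out = 0 + 166 × 0.000878906 V = 0.145898 V.
= 145.898 mV.

145.898 mV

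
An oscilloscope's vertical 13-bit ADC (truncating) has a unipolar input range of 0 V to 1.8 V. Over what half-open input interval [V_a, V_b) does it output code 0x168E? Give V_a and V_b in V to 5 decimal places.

[1.26870 V, 1.26892 V)

LSB = 1.8/2^13 = 219.73 µV.
Code 0x168E = 5774 decimal.
V_a = V_low + 5774·LSB = 1.2687 V; V_b = V_low + 5775·LSB = 1.26892 V.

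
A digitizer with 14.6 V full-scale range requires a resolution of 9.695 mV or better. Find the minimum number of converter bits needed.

Number of steps required ≥ 14.6 V / 9.695 mV = 1505.93.
Need 2^N ≥ 1505.93; 2^10 = 1024, 2^11 = 2048.
Minimum N = 11.

11 bits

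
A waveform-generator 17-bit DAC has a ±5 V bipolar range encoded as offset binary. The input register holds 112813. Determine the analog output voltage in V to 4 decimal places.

LSB = 10 V / 2^17 = 76.29 µV.
V_out = (−5) + 112813 × 7.62939e-05 V = 3.60695 V.

3.6069 V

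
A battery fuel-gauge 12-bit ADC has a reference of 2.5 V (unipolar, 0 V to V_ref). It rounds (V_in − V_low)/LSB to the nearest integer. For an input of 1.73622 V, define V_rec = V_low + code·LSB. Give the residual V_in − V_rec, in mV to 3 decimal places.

Step size: 2.5 V ÷ 2^12 = 0.610 mV.
Scaled input = 2844.6228 LSBs, so code = 2845.
Reconstructed: 1.7364502 V.
Error = 1.73622 − 1.7364502 = -0.000230195 V = -0.230 mV.

-0.230 mV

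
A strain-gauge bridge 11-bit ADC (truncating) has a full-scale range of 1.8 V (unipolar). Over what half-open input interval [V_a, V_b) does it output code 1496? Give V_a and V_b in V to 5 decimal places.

LSB = 1.8/2^11 = 0.879 mV.
V_a = V_low + 1496·LSB = 1.31484 V; V_b = V_low + 1497·LSB = 1.31572 V.

[1.31484 V, 1.31572 V)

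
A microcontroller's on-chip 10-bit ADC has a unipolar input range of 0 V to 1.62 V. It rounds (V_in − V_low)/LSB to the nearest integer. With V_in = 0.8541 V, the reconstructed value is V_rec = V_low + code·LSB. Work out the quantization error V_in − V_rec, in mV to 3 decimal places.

-0.197 mV

Step size: 1.62 V ÷ 2^10 = 1.582 mV.
(0.8541 − 0)/0.00158203 = 539.8756; round gives code 540.
Reconstructed: 0.85429687 V.
Error = 0.8541 − 0.85429687 = -0.000196875 V = -0.197 mV.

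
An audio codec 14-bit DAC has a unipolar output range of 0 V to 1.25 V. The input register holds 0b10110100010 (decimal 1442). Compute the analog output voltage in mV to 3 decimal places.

110.016 mV

LSB = 1.25 V / 2^14 = 76.29 µV.
Code 0b10110100010 = 1442 decimal.
V_out = 0 + 1442 × 7.62939e-05 V = 0.110016 V.
= 110.016 mV.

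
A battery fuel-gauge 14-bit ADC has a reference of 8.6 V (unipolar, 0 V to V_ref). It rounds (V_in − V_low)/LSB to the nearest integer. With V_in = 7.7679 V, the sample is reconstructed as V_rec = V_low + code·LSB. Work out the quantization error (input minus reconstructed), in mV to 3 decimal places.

-0.130 mV

Step size: 8.6 V ÷ 2^14 = 0.525 mV.
(7.7679 − 0)/0.000524902 = 14798.7527; round gives code 14799.
V_rec = 0 + 14799·0.000524902 = 7.7680298 V.
Difference: -0.000129785 V → -0.130 mV.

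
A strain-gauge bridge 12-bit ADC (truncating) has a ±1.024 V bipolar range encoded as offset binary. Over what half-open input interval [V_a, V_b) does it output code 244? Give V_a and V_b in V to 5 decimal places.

LSB = 2.048/2^12 = 0.500 mV.
V_a = V_low + 244·LSB = -0.902 V; V_b = V_low + 245·LSB = -0.9015 V.

[-0.90200 V, -0.90150 V)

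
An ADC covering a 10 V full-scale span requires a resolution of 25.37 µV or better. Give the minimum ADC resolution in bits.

Number of steps required ≥ 10 V / 25.37 µV = 394166.34.
Need 2^N ≥ 394166.34; 2^18 = 262144, 2^19 = 524288.
Minimum N = 19.

19 bits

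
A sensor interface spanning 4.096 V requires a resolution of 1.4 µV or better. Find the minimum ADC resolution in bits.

22 bits

Number of steps required ≥ 4.096 V / 1.4 µV = 2925714.29.
Need 2^N ≥ 2925714.29; 2^21 = 2097152, 2^22 = 4194304.
Minimum N = 22.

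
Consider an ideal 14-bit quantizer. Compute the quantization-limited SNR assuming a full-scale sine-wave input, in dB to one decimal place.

SNR ≈ 6.02·N + 1.76 dB = 6.02·14 + 1.76 = 86.04 dB.

86.0 dB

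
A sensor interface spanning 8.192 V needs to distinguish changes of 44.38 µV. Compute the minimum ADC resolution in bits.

18 bits

Number of steps required ≥ 8.192 V / 44.38 µV = 184587.65.
Need 2^N ≥ 184587.65; 2^17 = 131072, 2^18 = 262144.
Minimum N = 18.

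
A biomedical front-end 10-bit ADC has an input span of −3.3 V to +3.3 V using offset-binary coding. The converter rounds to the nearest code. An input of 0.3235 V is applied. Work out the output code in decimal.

code 562

With 1024 levels over 6.6 V, one step is 6.445 mV.
Input sits at 562.192 steps above V_low.
So the output code is 562.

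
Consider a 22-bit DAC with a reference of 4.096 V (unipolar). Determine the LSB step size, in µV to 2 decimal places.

0.98 µV

Full-scale span = 4.096 V.
LSB = 4.096 / 2^22 = 4.096 / 4194304 = 9.76563e-07 V = 0.98 µV.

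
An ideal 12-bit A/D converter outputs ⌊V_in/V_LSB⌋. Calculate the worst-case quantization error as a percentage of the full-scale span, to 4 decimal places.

0.0244 %

Truncating → worst-case error = 1 LSB = V_FS/2^12, so 100/4096 = 0.0244141 % of full scale.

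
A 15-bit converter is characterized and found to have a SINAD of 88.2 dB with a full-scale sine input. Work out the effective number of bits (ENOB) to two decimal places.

14.36 bits

ENOB = (SINAD − 1.76) / 6.02 = (88.2 − 1.76)/6.02 = 14.359.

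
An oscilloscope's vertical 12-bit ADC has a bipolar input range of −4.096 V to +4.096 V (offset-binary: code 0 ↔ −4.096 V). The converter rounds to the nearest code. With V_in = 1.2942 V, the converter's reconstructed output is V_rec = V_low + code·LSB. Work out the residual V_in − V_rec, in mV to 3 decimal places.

0.200 mV

One LSB is 8.192 V / 4096 = 2.000 mV.
(1.2942 − (−4.096))/0.002 = 2695.1000; round gives code 2695.
Reconstructed: 1.294 V.
Difference: 0.0002 V → 0.200 mV.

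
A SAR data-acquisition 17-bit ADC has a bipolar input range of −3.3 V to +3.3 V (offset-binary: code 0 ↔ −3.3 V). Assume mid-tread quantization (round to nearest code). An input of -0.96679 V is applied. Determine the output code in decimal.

code 46336

LSB = 6.6 V / 131072 = 50.35 µV.
(V_in − V_low)/LSB = (-0.96679 − (−3.3)) / 5.0354e-05 = 46336.137.
So the output code is 46336.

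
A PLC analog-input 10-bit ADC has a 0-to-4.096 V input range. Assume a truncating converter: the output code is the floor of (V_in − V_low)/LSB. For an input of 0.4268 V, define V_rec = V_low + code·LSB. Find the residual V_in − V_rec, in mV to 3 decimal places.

2.800 mV

One LSB is 4.096 V / 1024 = 4.000 mV.
Scaled input = 106.7000 LSBs, so code = 106.
Reconstructed: 0.424 V.
Error = 0.4268 − 0.424 = 0.0028 V = 2.800 mV.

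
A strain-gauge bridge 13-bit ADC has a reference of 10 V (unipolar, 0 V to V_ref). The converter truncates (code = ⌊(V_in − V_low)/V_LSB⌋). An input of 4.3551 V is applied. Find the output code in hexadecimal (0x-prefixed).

code 0xDEF (decimal 3567)

Full-scale span = 10 V; LSB = 10/2^13 = 1.221 mV.
(V_in − V_low)/LSB = (4.3551 − 0) / 0.0012207 = 3567.698.
⌊·⌋(3567.698) = 3567.
In hexadecimal (0x-prefixed): 0xDEF.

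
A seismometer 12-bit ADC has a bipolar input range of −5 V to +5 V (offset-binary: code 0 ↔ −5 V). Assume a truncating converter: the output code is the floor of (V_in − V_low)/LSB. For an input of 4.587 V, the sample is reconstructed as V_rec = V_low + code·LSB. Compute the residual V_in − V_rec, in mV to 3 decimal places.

2.039 mV

LSB = 10/2^12 = 2.441 mV.
(4.587 − (−5))/0.00244141 = 3926.8352; ⌊·⌋ gives code 3926.
Reconstructed: 4.5849609 V.
Difference: 0.00203906 V → 2.039 mV.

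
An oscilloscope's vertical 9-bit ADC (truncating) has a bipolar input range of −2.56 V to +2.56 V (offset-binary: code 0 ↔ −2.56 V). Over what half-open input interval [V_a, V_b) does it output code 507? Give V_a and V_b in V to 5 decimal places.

LSB = 5.12/2^9 = 10.000 mV.
V_a = V_low + 507·LSB = 2.51 V; V_b = V_low + 508·LSB = 2.52 V.

[2.51000 V, 2.52000 V)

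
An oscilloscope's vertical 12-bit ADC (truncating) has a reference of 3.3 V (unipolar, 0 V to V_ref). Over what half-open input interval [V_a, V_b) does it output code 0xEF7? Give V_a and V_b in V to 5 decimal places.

LSB = 3.3/2^12 = 0.806 mV.
Code 0xEF7 = 3831 decimal.
V_a = V_low + 3831·LSB = 3.0865 V; V_b = V_low + 3832·LSB = 3.0873 V.

[3.08650 V, 3.08730 V)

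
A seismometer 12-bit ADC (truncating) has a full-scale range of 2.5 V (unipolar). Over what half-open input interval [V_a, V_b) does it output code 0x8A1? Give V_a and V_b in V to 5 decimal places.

LSB = 2.5/2^12 = 0.610 mV.
Code 0x8A1 = 2209 decimal.
V_a = V_low + 2209·LSB = 1.34827 V; V_b = V_low + 2210·LSB = 1.34888 V.

[1.34827 V, 1.34888 V)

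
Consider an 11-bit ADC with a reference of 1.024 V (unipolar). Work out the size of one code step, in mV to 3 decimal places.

Full-scale span = 1.024 V.
LSB = 1.024 / 2^11 = 1.024 / 2048 = 0.0005 V = 0.500 mV.

0.500 mV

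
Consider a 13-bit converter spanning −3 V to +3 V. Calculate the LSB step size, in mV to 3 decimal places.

Full-scale span = 6 V.
LSB = 6 / 2^13 = 6 / 8192 = 0.000732422 V = 0.732 mV.

0.732 mV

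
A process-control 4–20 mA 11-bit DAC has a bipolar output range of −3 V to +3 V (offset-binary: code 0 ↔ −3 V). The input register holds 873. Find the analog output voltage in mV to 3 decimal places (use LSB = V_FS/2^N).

-442.383 mV

LSB = 6 V / 2^11 = 2.930 mV.
V_out = (−3) + 873 × 0.00292969 V = -0.442383 V.
= -442.383 mV.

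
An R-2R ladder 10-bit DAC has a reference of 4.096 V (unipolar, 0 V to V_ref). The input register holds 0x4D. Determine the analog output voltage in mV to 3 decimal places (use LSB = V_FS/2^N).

LSB = 4.096 V / 2^10 = 4.000 mV.
Code 0x4D = 77 decimal.
V_out = 0 + 77 × 0.004 V = 0.308 V.
= 308.000 mV.

308.000 mV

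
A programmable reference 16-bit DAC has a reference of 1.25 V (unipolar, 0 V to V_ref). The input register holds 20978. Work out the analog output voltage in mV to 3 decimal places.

400.124 mV

LSB = 1.25 V / 2^16 = 19.07 µV.
V_out = 0 + 20978 × 1.90735e-05 V = 0.400124 V.
= 400.124 mV.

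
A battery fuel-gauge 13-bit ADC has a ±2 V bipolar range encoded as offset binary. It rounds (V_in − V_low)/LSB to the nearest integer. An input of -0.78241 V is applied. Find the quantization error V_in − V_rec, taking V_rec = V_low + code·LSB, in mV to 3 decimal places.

-0.183 mV

LSB = 4/2^13 = 488.28 µV.
Scaled input = 2493.6243 LSBs, so code = 2494.
Reconstructed: -0.78222656 V.
V_in − V_rec = -0.000183438 V = -0.183 mV.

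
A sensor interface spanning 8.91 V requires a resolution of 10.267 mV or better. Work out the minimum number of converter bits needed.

Number of steps required ≥ 8.91 V / 10.267 mV = 867.83.
Need 2^N ≥ 867.83; 2^9 = 512, 2^10 = 1024.
Minimum N = 10.

10 bits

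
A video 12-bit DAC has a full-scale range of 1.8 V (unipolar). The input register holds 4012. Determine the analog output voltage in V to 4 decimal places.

1.7631 V

LSB = 1.8 V / 2^12 = 439.45 µV.
V_out = 0 + 4012 × 0.000439453 V = 1.76309 V.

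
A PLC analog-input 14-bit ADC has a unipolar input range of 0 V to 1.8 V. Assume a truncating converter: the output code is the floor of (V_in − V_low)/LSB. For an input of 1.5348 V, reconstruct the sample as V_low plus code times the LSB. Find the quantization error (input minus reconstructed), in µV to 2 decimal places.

9.96 µV

One LSB is 1.8 V / 16384 = 109.86 µV.
(1.5348 − 0)/0.000109863 = 13970.0907; ⌊·⌋ gives code 13970.
Code 13970 maps back to 0 + 13970×0.000109863 V = 1.53479 V.
Difference: 9.96094e-06 V → 9.96 µV.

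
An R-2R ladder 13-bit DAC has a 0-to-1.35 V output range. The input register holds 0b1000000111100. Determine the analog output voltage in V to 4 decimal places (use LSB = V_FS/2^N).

LSB = 1.35 V / 2^13 = 164.79 µV.
Code 0b1000000111100 = 4156 decimal.
V_out = 0 + 4156 × 0.000164795 V = 0.684888 V.

0.6849 V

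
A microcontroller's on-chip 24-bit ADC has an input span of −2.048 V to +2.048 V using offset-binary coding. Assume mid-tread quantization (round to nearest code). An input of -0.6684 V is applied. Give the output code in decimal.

code 5650842

LSB = 4.096 V / 16777216 = 0.24 µV.
(V_in − V_low)/LSB = (-0.6684 − (−2.048)) / 2.44141e-07 = 5650841.600.
Round → code 5650842.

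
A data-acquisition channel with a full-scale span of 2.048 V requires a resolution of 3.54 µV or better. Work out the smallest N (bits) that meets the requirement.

Number of steps required ≥ 2.048 V / 3.54 µV = 578531.07.
Need 2^N ≥ 578531.07; 2^19 = 524288, 2^20 = 1048576.
Minimum N = 20.

20 bits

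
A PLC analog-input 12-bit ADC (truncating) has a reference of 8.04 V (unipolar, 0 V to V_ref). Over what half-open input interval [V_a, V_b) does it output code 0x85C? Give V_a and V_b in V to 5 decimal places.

LSB = 8.04/2^12 = 1.963 mV.
Code 0x85C = 2140 decimal.
V_a = V_low + 2140·LSB = 4.20059 V; V_b = V_low + 2141·LSB = 4.20255 V.

[4.20059 V, 4.20255 V)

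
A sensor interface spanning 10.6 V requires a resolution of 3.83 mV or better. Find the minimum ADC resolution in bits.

12 bits

Number of steps required ≥ 10.6 V / 3.83 mV = 2767.62.
Need 2^N ≥ 2767.62; 2^11 = 2048, 2^12 = 4096.
Minimum N = 12.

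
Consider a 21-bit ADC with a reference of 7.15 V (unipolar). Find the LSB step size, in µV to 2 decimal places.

3.41 µV

Full-scale span = 7.15 V.
LSB = 7.15 / 2^21 = 7.15 / 2097152 = 3.40939e-06 V = 3.41 µV.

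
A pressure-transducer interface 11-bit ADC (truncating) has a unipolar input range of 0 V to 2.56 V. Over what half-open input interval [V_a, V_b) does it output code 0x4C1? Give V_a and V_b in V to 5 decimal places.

LSB = 2.56/2^11 = 1.250 mV.
Code 0x4C1 = 1217 decimal.
V_a = V_low + 1217·LSB = 1.52125 V; V_b = V_low + 1218·LSB = 1.5225 V.

[1.52125 V, 1.52250 V)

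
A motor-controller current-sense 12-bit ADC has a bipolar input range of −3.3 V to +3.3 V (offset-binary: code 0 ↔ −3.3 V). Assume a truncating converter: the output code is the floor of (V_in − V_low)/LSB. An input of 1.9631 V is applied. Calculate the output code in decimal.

With 4096 levels over 6.6 V, one step is 1.611 mV.
(1.9631 − (−3.3)) / 0.00161133 = 3266.312 LSBs.
Floor → code 3266.

code 3266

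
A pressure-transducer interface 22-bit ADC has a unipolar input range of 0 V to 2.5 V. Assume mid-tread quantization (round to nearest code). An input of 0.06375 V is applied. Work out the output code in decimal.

With 4194304 levels over 2.5 V, one step is 0.60 µV.
(0.06375 − 0) / 5.96046e-07 = 106954.752 LSBs.
Round → code 106955.

code 106955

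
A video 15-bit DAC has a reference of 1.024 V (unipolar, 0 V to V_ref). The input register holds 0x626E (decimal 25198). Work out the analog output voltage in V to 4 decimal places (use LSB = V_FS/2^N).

LSB = 1.024 V / 2^15 = 31.25 µV.
Code 0x626E = 25198 decimal.
V_out = 0 + 25198 × 3.125e-05 V = 0.787438 V.

0.7874 V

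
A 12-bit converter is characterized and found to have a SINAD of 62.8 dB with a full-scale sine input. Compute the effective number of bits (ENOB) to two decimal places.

10.14 bits

ENOB = (SINAD − 1.76) / 6.02 = (62.8 − 1.76)/6.02 = 10.140.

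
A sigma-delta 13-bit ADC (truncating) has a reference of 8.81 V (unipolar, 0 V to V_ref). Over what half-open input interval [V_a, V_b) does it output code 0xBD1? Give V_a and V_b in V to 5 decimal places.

LSB = 8.81/2^13 = 1.075 mV.
Code 0xBD1 = 3025 decimal.
V_a = V_low + 3025·LSB = 3.2532 V; V_b = V_low + 3026·LSB = 3.25428 V.

[3.25320 V, 3.25428 V)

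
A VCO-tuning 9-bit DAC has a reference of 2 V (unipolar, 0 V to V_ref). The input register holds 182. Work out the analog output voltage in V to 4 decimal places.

LSB = 2 V / 2^9 = 3.906 mV.
V_out = 0 + 182 × 0.00390625 V = 0.710938 V.

0.7109 V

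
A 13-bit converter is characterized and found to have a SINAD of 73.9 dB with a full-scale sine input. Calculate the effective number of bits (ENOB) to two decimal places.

ENOB = (SINAD − 1.76) / 6.02 = (73.9 − 1.76)/6.02 = 11.983.

11.98 bits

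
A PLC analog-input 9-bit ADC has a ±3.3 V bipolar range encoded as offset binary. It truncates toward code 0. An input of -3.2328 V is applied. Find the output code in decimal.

code 5

With 512 levels over 6.6 V, one step is 12.891 mV.
Input sits at 5.213 steps above V_low.
Floor → code 5.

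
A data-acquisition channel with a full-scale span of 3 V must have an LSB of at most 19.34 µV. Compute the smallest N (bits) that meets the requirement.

Number of steps required ≥ 3 V / 19.34 µV = 155118.92.
Need 2^N ≥ 155118.92; 2^17 = 131072, 2^18 = 262144.
Minimum N = 18.

18 bits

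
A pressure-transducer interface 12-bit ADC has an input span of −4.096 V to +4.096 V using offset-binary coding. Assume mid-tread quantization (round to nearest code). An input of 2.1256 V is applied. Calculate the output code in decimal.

With 4096 levels over 8.192 V, one step is 2.000 mV.
Input sits at 3110.800 steps above V_low.
Round → code 3111.

code 3111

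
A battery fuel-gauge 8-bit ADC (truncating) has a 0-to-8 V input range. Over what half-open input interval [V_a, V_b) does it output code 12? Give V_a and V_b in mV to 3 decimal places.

[375.000 mV, 406.250 mV)

LSB = 8/2^8 = 31.250 mV.
V_a = V_low + 12·LSB = 0.375 V; V_b = V_low + 13·LSB = 0.40625 V.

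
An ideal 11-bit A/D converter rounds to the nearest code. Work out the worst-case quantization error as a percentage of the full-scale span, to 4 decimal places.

Rounding → worst-case error = ½ LSB = V_FS/2^12, so 100/4096 = 0.0244141 % of full scale.

0.0244 %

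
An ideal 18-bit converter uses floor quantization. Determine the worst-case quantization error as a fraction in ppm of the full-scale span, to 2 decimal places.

3.81 ppm

Truncating → worst-case error = 1 LSB = V_FS/2^18, so 1e+06/262144 = 3.8147 ppm of full scale.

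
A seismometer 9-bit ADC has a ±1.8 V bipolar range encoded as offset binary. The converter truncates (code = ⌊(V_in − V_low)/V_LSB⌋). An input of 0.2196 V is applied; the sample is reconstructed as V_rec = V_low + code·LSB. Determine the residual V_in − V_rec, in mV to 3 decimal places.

Step size: 3.6 V ÷ 2^9 = 7.031 mV.
Scaled input = 287.2320 LSBs, so code = 287.
Code 287 maps back to (−1.8) + 287×0.00703125 V = 0.21796875 V.
V_in − V_rec = 0.00163125 V = 1.631 mV.

1.631 mV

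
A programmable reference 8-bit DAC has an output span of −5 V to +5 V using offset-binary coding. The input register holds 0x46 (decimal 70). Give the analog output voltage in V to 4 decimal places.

LSB = 10 V / 2^8 = 39.062 mV.
Code 0x46 = 70 decimal.
V_out = (−5) + 70 × 0.0390625 V = -2.26562 V.

-2.2656 V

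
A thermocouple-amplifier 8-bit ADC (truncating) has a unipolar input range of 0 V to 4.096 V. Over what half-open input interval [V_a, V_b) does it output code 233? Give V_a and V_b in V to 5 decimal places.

[3.72800 V, 3.74400 V)

LSB = 4.096/2^8 = 16.000 mV.
V_a = V_low + 233·LSB = 3.728 V; V_b = V_low + 234·LSB = 3.744 V.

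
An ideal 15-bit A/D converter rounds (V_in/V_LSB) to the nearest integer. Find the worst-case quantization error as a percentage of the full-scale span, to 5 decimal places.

Rounding → worst-case error = ½ LSB = V_FS/2^16, so 100/65536 = 0.00152588 % of full scale.

0.00153 %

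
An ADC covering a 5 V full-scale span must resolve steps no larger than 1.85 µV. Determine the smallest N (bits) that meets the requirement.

22 bits

Number of steps required ≥ 5 V / 1.85 µV = 2702702.70.
Need 2^N ≥ 2702702.70; 2^21 = 2097152, 2^22 = 4194304.
Minimum N = 22.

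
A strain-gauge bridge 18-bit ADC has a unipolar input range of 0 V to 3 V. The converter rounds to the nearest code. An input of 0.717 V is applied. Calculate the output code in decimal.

Full-scale span = 3 V; LSB = 3/2^18 = 11.44 µV.
(V_in − V_low)/LSB = (0.717 − 0) / 1.14441e-05 = 62652.416.
Round → code 62652.

code 62652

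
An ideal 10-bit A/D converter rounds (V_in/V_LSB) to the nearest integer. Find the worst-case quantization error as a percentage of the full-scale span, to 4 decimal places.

Rounding → worst-case error = ½ LSB = V_FS/2^11, so 100/2048 = 0.0488281 % of full scale.

0.0488 %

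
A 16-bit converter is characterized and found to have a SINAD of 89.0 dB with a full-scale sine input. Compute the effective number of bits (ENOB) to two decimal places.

ENOB = (SINAD − 1.76) / 6.02 = (89.0 − 1.76)/6.02 = 14.492.

14.49 bits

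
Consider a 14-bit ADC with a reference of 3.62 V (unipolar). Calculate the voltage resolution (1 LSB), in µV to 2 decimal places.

220.95 µV

Full-scale span = 3.62 V.
LSB = 3.62 / 2^14 = 3.62 / 16384 = 0.000220947 V = 220.95 µV.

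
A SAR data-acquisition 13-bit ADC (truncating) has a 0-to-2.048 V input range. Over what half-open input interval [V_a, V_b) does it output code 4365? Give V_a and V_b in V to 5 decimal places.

[1.09125 V, 1.09150 V)

LSB = 2.048/2^13 = 250.00 µV.
V_a = V_low + 4365·LSB = 1.09125 V; V_b = V_low + 4366·LSB = 1.0915 V.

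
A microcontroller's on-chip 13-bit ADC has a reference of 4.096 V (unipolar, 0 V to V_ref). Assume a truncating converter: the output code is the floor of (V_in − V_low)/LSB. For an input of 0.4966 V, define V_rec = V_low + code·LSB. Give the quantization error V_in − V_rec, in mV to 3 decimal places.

LSB = 4.096/2^13 = 0.500 mV.
(0.4966 − 0)/0.0005 = 993.2000; ⌊·⌋ gives code 993.
V_rec = 0 + 993·0.0005 = 0.4965 V.
Error = 0.4966 − 0.4965 = 0.0001 V = 0.100 mV.

0.100 mV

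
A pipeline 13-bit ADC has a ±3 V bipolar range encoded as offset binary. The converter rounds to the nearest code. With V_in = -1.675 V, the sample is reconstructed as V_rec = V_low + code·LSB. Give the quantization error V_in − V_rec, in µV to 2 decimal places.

48.83 µV

LSB = 6/2^13 = 0.732 mV.
Scaled input = 1809.0667 LSBs, so code = 1809.
Code 1809 maps back to (−3) + 1809×0.000732422 V = -1.6750488 V.
Error = -1.675 − (−1.6750488) = 4.88281e-05 V = 48.83 µV.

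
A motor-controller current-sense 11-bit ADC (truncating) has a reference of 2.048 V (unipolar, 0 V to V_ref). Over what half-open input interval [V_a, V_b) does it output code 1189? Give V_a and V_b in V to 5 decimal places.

[1.18900 V, 1.19000 V)

LSB = 2.048/2^11 = 1.000 mV.
V_a = V_low + 1189·LSB = 1.189 V; V_b = V_low + 1190·LSB = 1.19 V.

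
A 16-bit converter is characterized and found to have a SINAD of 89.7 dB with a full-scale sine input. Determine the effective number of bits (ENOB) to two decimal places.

ENOB = (SINAD − 1.76) / 6.02 = (89.7 − 1.76)/6.02 = 14.608.

14.61 bits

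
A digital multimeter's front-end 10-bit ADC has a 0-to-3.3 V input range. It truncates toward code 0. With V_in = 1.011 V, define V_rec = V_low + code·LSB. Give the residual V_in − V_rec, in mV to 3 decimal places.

LSB = 3.3/2^10 = 3.223 mV.
(1.011 − 0)/0.00322266 = 313.7164; ⌊·⌋ gives code 313.
Reconstructed: 1.0086914 V.
Error = 1.011 − 1.0086914 = 0.00230859 V = 2.309 mV.

2.309 mV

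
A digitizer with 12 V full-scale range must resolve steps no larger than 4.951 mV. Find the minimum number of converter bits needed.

Number of steps required ≥ 12 V / 4.951 mV = 2423.75.
Need 2^N ≥ 2423.75; 2^11 = 2048, 2^12 = 4096.
Minimum N = 12.

12 bits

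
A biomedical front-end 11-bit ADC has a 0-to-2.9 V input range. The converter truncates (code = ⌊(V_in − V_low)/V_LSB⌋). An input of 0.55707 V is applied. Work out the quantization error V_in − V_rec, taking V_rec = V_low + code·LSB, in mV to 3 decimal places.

LSB = 2.9/2^11 = 1.416 mV.
Scaled input = 393.4067 LSBs, so code = 393.
V_rec = 0 + 393·0.00141602 = 0.55649414 V.
V_in − V_rec = 0.000575859 V = 0.576 mV.

0.576 mV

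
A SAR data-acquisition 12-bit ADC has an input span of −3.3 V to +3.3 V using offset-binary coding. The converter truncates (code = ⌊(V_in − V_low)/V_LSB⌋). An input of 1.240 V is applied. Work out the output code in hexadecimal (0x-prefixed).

code 0xB01 (decimal 2817)

With 4096 levels over 6.6 V, one step is 1.611 mV.
(V_in − V_low)/LSB = (1.240 − (−3.3)) / 0.00161133 = 2817.552.
Floor → code 2817.
In hexadecimal (0x-prefixed): 0xB01.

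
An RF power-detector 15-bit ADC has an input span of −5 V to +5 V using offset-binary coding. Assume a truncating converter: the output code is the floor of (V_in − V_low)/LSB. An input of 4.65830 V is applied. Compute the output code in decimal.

With 32768 levels over 10 V, one step is 305.18 µV.
(V_in − V_low)/LSB = (4.65830 − (−5)) / 0.000305176 = 31648.317.
So the output code is 31648.

code 31648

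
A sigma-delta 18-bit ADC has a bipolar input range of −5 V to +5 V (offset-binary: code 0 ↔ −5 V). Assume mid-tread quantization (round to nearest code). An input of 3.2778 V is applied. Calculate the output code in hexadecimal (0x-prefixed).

With 262144 levels over 10 V, one step is 38.15 µV.
(V_in − V_low)/LSB = (3.2778 − (−5)) / 3.8147e-05 = 216997.560.
So the output code is 216998.
In hexadecimal (0x-prefixed): 0x34FA6.

code 0x34FA6 (decimal 216998)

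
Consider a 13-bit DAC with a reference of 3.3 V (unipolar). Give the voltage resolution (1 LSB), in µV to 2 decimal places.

Full-scale span = 3.3 V.
LSB = 3.3 / 2^13 = 3.3 / 8192 = 0.000402832 V = 402.83 µV.

402.83 µV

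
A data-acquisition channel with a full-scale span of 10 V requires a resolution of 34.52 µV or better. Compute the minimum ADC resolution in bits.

Number of steps required ≥ 10 V / 34.52 µV = 289687.14.
Need 2^N ≥ 289687.14; 2^18 = 262144, 2^19 = 524288.
Minimum N = 19.

19 bits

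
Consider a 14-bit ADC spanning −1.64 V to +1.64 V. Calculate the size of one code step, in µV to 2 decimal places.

Full-scale span = 3.28 V.
LSB = 3.28 / 2^14 = 3.28 / 16384 = 0.000200195 V = 200.20 µV.

200.20 µV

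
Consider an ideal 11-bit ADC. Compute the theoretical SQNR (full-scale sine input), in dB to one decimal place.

SNR ≈ 6.02·N + 1.76 dB = 6.02·11 + 1.76 = 67.98 dB.

68.0 dB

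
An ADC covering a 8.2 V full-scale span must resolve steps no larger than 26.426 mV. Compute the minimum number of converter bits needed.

9 bits

Number of steps required ≥ 8.2 V / 26.426 mV = 310.30.
Need 2^N ≥ 310.30; 2^8 = 256, 2^9 = 512.
Minimum N = 9.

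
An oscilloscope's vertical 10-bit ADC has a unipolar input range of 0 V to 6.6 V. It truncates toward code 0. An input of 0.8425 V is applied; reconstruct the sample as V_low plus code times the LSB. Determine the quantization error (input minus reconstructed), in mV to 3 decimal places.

4.609 mV

Step size: 6.6 V ÷ 2^10 = 6.445 mV.
Scaled input = 130.7152 LSBs, so code = 130.
V_rec = 0 + 130·0.00644531 = 0.83789062 V.
V_in − V_rec = 0.00460937 V = 4.609 mV.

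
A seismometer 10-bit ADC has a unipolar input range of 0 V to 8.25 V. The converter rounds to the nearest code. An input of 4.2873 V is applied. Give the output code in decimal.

code 532

Full-scale span = 8.25 V; LSB = 8.25/2^10 = 8.057 mV.
Input sits at 532.145 steps above V_low.
So the output code is 532.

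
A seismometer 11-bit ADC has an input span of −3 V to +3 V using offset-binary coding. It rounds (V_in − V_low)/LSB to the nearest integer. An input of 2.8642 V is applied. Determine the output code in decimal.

code 2002

LSB = 6 V / 2048 = 2.930 mV.
Input sits at 2001.647 steps above V_low.
Round → code 2002.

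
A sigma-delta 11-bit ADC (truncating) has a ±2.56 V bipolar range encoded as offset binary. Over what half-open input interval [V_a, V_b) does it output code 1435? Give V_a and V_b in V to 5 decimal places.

LSB = 5.12/2^11 = 2.500 mV.
V_a = V_low + 1435·LSB = 1.0275 V; V_b = V_low + 1436·LSB = 1.03 V.

[1.02750 V, 1.03000 V)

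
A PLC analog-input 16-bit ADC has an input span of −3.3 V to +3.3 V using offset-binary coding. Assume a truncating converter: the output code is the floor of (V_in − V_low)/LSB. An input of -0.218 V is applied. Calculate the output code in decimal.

With 65536 levels over 6.6 V, one step is 100.71 µV.
Input sits at 30603.326 steps above V_low.
⌊·⌋(30603.326) = 30603.

code 30603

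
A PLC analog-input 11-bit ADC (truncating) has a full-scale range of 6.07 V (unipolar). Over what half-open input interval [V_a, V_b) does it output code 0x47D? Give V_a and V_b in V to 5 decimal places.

LSB = 6.07/2^11 = 2.964 mV.
Code 0x47D = 1149 decimal.
V_a = V_low + 1149·LSB = 3.40548 V; V_b = V_low + 1150·LSB = 3.40845 V.

[3.40548 V, 3.40845 V)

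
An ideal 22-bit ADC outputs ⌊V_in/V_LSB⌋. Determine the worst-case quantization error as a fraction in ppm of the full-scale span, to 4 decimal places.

Truncating → worst-case error = 1 LSB = V_FS/2^22, so 1e+06/4194304 = 0.238419 ppm of full scale.

0.2384 ppm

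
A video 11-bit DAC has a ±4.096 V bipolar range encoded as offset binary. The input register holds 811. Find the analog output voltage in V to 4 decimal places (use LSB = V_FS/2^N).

LSB = 8.192 V / 2^11 = 4.000 mV.
V_out = (−4.096) + 811 × 0.004 V = -0.852 V.

-0.8520 V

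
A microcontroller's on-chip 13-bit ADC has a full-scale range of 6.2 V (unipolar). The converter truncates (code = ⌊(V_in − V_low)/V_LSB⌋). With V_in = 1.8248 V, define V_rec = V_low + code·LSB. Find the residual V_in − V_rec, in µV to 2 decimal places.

LSB = 6.2/2^13 = 0.757 mV.
Scaled input = 2411.0906 LSBs, so code = 2411.
Reconstructed: 1.8247314 V.
V_in − V_rec = 6.85547e-05 V = 68.55 µV.

68.55 µV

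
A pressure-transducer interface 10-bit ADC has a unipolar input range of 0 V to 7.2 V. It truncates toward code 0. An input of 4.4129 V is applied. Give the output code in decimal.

code 627

LSB = 7.2 V / 1024 = 7.031 mV.
(V_in − V_low)/LSB = (4.4129 − 0) / 0.00703125 = 627.612.
So the output code is 627.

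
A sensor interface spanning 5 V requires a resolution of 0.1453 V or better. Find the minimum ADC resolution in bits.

Number of steps required ≥ 5 V / 0.1453 V = 34.41.
Need 2^N ≥ 34.41; 2^5 = 32, 2^6 = 64.
Minimum N = 6.

6 bits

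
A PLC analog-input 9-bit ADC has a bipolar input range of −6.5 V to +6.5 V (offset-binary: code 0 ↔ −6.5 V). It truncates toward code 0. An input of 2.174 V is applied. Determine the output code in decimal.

code 341

With 512 levels over 13 V, one step is 25.391 mV.
(V_in − V_low)/LSB = (2.174 − (−6.5)) / 0.0253906 = 341.622.
⌊·⌋(341.622) = 341.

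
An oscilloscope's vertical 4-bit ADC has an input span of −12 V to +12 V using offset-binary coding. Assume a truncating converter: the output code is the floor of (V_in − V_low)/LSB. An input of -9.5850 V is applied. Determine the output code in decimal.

Full-scale span = 24 V; LSB = 24/2^4 = 1.5000 V.
(-9.5850 − (−12)) / 1.5 = 1.610 LSBs.
So the output code is 1.

code 1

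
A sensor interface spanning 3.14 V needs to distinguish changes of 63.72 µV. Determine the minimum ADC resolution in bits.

Number of steps required ≥ 3.14 V / 63.72 µV = 49278.09.
Need 2^N ≥ 49278.09; 2^15 = 32768, 2^16 = 65536.
Minimum N = 16.

16 bits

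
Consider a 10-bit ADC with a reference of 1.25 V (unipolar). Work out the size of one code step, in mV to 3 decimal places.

1.221 mV

Full-scale span = 1.25 V.
LSB = 1.25 / 2^10 = 1.25 / 1024 = 0.0012207 V = 1.221 mV.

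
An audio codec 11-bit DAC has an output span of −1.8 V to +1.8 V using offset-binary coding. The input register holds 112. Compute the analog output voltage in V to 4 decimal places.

LSB = 3.6 V / 2^11 = 1.758 mV.
V_out = (−1.8) + 112 × 0.00175781 V = -1.60312 V.

-1.6031 V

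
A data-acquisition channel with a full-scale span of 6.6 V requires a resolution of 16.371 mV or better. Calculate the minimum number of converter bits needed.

9 bits

Number of steps required ≥ 6.6 V / 16.371 mV = 403.15.
Need 2^N ≥ 403.15; 2^8 = 256, 2^9 = 512.
Minimum N = 9.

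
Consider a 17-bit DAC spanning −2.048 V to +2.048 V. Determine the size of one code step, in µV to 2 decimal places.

31.25 µV

Full-scale span = 4.096 V.
LSB = 4.096 / 2^17 = 4.096 / 131072 = 3.125e-05 V = 31.25 µV.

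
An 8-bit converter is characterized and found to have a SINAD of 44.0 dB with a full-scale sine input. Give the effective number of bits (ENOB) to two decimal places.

7.02 bits

ENOB = (SINAD − 1.76) / 6.02 = (44.0 − 1.76)/6.02 = 7.017.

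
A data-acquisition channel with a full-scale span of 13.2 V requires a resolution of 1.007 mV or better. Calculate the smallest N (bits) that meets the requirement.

14 bits

Number of steps required ≥ 13.2 V / 1.007 mV = 13108.24.
Need 2^N ≥ 13108.24; 2^13 = 8192, 2^14 = 16384.
Minimum N = 14.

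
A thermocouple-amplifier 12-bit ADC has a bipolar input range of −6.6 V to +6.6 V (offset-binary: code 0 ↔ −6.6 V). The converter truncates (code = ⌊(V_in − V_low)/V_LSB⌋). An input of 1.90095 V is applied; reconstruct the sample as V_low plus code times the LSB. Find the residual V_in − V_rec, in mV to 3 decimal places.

2.805 mV

LSB = 13.2/2^12 = 3.223 mV.
(V_in − V_low)/LSB = (1.90095 − (−6.6))/0.00322266 = 2637.8705 → code 2637 (floor).
Code 2637 maps back to (−6.6) + 2637×0.00322266 V = 1.8981445 V.
Error = 1.90095 − 1.8981445 = 0.00280547 V = 2.805 mV.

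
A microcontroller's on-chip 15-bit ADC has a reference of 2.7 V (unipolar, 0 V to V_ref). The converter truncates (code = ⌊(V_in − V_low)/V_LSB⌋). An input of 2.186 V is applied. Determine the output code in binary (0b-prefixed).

With 32768 levels over 2.7 V, one step is 82.40 µV.
(V_in − V_low)/LSB = (2.186 − 0) / 8.23975e-05 = 26529.944.
⌊·⌋(26529.944) = 26529.
In binary (0b-prefixed): 0b110011110100001.

code 0b110011110100001 (decimal 26529)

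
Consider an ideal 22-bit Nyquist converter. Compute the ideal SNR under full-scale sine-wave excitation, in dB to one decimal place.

SNR ≈ 6.02·N + 1.76 dB = 6.02·22 + 1.76 = 134.20 dB.

134.2 dB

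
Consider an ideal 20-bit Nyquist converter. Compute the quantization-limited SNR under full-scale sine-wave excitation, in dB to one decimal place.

122.2 dB

SNR ≈ 6.02·N + 1.76 dB = 6.02·20 + 1.76 = 122.16 dB.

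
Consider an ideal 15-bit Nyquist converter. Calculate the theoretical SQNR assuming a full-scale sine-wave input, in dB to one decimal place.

SNR ≈ 6.02·N + 1.76 dB = 6.02·15 + 1.76 = 92.06 dB.

92.1 dB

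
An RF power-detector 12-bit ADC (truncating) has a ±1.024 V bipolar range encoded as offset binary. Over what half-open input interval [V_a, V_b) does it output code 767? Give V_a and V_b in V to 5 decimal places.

LSB = 2.048/2^12 = 0.500 mV.
V_a = V_low + 767·LSB = -0.6405 V; V_b = V_low + 768·LSB = -0.64 V.

[-0.64050 V, -0.64000 V)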